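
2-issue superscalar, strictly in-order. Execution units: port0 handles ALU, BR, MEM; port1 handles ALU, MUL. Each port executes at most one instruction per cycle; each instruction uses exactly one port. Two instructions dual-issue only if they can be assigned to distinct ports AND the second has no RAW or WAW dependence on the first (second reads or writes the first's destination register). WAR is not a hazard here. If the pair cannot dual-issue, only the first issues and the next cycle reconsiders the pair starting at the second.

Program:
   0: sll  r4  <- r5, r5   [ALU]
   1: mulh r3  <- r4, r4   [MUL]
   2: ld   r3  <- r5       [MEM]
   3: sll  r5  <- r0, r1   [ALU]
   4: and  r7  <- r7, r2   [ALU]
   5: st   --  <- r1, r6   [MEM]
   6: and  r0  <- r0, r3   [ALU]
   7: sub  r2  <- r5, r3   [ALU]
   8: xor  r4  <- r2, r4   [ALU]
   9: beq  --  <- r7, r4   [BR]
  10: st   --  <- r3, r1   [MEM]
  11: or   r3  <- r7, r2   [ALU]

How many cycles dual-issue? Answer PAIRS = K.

PAIRS = 4

[0] i0  sll  -- RAW r4
[1] i1  mulh  -- WAW r3
[2] i2+i3  ld sll  -- dual
[3] i4+i5  and st  -- dual
[4] i6+i7  and sub  -- dual
[5] i8  xor  -- RAW r4
[6] i9  beq  -- no-port BR/MEM
[7] i10+i11  st or  -- dual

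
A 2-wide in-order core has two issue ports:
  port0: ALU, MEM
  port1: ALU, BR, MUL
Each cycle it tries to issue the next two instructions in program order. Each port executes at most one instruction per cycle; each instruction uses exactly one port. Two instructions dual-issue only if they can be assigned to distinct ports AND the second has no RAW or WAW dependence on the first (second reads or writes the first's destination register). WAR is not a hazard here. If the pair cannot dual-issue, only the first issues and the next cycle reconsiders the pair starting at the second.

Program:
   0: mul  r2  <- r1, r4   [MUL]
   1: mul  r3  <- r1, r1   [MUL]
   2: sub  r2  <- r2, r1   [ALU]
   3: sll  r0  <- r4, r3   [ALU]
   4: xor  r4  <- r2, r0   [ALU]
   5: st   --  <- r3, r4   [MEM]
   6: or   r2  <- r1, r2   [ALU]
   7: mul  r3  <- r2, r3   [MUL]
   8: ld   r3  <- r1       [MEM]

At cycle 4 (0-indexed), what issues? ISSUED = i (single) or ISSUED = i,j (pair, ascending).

t=0 i0:mul.MUL ; no-port MUL/MUL
t=1 i1,i2:mul.MUL sub.ALU ; 2-wide
t=2 i3:sll.ALU ; RAW r0
t=3 i4:xor.ALU ; RAW r4
t=4 i5,i6:st.MEM or.ALU ; 2-wide
t=5 i7:mul.MUL ; WAW r3
t=6 i8:ld.MEM ; tail

ISSUED = 5,6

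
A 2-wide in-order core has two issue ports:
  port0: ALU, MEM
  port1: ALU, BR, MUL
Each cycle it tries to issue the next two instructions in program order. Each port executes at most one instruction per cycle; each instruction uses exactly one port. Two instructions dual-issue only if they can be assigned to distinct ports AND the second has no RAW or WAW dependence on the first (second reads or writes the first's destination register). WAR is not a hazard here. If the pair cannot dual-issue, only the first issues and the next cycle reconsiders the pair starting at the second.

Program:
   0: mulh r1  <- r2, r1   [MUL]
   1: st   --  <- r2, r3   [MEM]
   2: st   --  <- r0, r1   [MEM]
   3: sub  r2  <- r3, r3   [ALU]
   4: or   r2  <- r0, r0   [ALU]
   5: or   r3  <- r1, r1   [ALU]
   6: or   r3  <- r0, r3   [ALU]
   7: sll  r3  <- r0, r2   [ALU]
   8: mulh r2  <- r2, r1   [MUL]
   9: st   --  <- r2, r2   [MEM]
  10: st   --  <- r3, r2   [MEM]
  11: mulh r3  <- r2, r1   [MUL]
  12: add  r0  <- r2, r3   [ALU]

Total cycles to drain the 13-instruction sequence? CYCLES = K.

#0 head=0: mulh;st i0+i1 pair
#1 head=2: st;sub i2+i3 pair
#2 head=4: or;or i4+i5 pair
#3 head=6: or i6 WAW r3
#4 head=7: sll;mulh i7+i8 pair
#5 head=9: st i9 no-port MEM/MEM
#6 head=10: st;mulh i10+i11 pair
#7 head=12: add i12 tail

CYCLES = 8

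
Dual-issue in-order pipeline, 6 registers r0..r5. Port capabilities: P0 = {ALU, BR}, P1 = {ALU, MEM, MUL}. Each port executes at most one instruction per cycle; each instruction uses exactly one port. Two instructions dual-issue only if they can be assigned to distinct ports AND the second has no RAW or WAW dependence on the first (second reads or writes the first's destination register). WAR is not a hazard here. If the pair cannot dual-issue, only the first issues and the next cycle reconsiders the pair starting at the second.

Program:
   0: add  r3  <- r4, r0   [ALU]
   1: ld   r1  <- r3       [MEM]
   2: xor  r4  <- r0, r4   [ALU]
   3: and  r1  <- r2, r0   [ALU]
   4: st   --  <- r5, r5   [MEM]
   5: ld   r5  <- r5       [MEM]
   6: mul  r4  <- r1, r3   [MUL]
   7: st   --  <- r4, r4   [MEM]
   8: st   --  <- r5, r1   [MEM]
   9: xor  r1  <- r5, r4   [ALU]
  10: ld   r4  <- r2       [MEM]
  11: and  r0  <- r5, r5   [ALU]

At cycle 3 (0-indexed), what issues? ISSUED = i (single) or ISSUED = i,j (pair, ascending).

t=0 i0:add ; RAW r3
t=1 i1+i2:ld xor ; dual
t=2 i3+i4:and st ; dual
t=3 i5:ld ; no-port MEM/MUL
t=4 i6:mul ; no-port MUL/MEM
t=5 i7:st ; no-port MEM/MEM
t=6 i8+i9:st xor ; dual
t=7 i10+i11:ld and ; dual

ISSUED = 5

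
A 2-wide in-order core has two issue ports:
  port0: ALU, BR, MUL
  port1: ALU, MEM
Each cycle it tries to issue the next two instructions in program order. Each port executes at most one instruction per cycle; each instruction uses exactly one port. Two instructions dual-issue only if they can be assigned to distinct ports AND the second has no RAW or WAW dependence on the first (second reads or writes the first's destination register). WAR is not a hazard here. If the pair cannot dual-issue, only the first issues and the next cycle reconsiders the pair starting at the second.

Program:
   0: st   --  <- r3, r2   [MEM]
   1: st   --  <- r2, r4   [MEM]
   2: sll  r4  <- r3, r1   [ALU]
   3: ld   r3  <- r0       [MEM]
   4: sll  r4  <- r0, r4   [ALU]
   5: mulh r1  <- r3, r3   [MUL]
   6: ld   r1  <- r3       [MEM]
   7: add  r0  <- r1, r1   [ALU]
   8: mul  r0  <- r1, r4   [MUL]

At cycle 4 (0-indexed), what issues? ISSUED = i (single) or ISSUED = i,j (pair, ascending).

  cy0 -> i0 (st.MEM) no-port MEM/MEM
  cy1 -> i1+i2 (st.MEM/sll.ALU) 2-wide
  cy2 -> i3+i4 (ld.MEM/sll.ALU) 2-wide
  cy3 -> i5 (mulh.MUL) WAW r1
  cy4 -> i6 (ld.MEM) RAW r1
  cy5 -> i7 (add.ALU) WAW r0
  cy6 -> i8 (mul.MUL) tail

ISSUED = 6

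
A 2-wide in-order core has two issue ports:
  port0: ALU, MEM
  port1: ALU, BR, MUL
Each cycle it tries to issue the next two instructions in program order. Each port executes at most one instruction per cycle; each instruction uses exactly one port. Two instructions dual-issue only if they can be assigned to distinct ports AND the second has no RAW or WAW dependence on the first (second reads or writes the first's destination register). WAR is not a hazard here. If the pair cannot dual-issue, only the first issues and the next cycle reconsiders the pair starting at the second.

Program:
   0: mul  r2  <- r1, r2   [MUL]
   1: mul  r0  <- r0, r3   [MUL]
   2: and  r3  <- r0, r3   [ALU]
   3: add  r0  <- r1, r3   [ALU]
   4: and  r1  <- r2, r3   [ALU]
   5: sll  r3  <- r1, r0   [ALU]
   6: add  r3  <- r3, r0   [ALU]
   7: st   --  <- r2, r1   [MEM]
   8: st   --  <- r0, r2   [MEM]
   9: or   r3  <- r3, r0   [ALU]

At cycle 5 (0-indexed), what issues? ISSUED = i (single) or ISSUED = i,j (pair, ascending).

ISSUED = 6,7

t=0 i0:mul ; no-port MUL/MUL
t=1 i1:mul ; RAW r0
t=2 i2:and ; RAW r3
t=3 i3&i4:add/and ; dual
t=4 i5:sll ; RAW+WAW r3
t=5 i6&i7:add/st ; dual
t=6 i8&i9:st/or ; dual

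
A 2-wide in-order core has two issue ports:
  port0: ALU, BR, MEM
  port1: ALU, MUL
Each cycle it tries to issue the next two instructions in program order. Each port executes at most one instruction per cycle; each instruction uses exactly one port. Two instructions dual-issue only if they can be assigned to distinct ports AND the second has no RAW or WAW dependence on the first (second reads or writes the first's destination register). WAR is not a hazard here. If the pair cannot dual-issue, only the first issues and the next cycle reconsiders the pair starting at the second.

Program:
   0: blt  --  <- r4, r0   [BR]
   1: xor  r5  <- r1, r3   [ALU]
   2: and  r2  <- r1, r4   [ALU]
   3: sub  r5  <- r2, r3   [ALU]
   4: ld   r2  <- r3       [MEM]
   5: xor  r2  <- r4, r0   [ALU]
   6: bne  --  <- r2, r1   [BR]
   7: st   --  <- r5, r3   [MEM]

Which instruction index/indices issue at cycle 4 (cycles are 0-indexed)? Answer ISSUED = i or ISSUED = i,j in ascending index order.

0. blt.BR/xor.ALU @i0,i1  | dual
1. and.ALU @i2  | RAW r2
2. sub.ALU/ld.MEM @i3,i4  | dual
3. xor.ALU @i5  | RAW r2
4. bne.BR @i6  | no-port BR/MEM
5. st.MEM @i7  | tail

ISSUED = 6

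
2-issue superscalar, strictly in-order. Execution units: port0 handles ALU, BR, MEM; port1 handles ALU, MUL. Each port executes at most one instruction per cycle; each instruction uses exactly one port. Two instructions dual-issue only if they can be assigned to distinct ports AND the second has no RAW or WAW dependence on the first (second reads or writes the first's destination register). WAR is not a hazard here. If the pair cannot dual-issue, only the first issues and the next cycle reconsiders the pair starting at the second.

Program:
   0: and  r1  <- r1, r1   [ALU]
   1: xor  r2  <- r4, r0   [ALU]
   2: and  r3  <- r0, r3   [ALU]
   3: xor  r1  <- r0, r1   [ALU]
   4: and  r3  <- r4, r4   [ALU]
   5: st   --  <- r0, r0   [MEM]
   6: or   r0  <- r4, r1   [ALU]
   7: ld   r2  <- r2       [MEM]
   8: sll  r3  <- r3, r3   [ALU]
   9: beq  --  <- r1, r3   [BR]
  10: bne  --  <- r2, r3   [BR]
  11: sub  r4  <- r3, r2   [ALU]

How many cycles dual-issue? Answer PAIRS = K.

PAIRS = 5

[0] i0/i1  and.ALU+xor.ALU  -- dual
[1] i2/i3  and.ALU+xor.ALU  -- dual
[2] i4/i5  and.ALU+st.MEM  -- dual
[3] i6/i7  or.ALU+ld.MEM  -- dual
[4] i8  sll.ALU  -- RAW r3
[5] i9  beq.BR  -- no-port BR/BR
[6] i10/i11  bne.BR+sub.ALU  -- dual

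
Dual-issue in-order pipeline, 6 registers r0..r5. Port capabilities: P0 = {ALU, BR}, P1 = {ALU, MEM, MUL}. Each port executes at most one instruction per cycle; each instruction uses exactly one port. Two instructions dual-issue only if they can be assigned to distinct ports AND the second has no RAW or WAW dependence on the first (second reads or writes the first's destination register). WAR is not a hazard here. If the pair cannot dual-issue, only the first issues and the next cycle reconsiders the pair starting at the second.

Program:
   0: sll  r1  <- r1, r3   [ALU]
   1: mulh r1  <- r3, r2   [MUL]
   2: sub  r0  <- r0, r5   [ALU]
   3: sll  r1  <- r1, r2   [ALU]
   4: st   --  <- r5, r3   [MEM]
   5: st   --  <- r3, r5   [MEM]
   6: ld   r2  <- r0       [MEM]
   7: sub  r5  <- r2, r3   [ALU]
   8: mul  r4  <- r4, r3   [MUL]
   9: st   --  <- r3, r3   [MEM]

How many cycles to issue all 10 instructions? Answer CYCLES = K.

CYCLES = 7

#0 head=0: sll.ALU i0 WAW r1
#1 head=1: mulh.MUL+sub.ALU i1/i2 dual
#2 head=3: sll.ALU+st.MEM i3/i4 dual
#3 head=5: st.MEM i5 no-port MEM/MEM
#4 head=6: ld.MEM i6 RAW r2
#5 head=7: sub.ALU+mul.MUL i7/i8 dual
#6 head=9: st.MEM i9 tail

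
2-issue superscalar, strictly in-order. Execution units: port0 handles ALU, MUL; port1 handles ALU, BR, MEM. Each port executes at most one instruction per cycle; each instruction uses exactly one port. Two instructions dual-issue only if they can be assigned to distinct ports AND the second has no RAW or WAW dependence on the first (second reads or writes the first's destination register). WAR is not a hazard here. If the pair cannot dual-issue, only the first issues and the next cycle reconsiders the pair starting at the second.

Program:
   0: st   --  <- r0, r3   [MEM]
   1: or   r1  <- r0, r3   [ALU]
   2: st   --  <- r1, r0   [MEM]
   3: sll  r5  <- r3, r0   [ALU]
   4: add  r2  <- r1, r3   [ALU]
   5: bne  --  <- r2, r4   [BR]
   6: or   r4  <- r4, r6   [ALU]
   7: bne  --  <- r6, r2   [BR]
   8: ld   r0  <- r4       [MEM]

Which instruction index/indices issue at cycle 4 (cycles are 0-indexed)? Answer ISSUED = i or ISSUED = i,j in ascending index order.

ISSUED = 7

#0 head=0: st+or i0&i1 dual
#1 head=2: st+sll i2&i3 dual
#2 head=4: add i4 RAW r2
#3 head=5: bne+or i5&i6 dual
#4 head=7: bne i7 no-port BR/MEM
#5 head=8: ld i8 tail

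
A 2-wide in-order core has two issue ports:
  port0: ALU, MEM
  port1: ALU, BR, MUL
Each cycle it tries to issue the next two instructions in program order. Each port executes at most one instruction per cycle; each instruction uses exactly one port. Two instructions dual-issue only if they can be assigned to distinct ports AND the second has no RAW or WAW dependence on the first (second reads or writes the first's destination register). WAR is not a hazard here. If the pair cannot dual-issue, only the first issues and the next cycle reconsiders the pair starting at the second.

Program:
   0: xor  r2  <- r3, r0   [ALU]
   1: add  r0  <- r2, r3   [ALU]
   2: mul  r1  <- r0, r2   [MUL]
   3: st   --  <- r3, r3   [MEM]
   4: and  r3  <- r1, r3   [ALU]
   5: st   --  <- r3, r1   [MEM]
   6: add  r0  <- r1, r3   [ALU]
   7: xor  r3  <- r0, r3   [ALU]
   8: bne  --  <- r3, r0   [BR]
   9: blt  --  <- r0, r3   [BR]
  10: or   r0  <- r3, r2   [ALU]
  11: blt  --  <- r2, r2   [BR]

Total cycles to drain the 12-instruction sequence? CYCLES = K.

[0] i0  xor.ALU  -- RAW r2
[1] i1  add.ALU  -- RAW r0
[2] i2/i3  mul.MUL;st.MEM  -- dual
[3] i4  and.ALU  -- RAW r3
[4] i5/i6  st.MEM;add.ALU  -- dual
[5] i7  xor.ALU  -- RAW r3
[6] i8  bne.BR  -- no-port BR/BR
[7] i9/i10  blt.BR;or.ALU  -- dual
[8] i11  blt.BR  -- tail

CYCLES = 9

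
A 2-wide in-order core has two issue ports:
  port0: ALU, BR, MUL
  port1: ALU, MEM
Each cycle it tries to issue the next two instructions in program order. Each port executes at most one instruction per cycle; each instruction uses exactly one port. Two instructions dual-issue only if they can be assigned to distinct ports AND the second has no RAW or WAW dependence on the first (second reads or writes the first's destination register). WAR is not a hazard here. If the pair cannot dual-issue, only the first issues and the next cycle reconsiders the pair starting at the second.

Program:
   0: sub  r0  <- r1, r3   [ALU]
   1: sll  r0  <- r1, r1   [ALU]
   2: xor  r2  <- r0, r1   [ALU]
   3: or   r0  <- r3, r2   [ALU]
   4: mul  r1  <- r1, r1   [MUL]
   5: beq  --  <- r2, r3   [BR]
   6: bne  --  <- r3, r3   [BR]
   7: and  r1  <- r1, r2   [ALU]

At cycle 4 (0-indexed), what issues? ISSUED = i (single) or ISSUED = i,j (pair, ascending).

ISSUED = 5

[0] i0  sub  -- WAW r0
[1] i1  sll  -- RAW r0
[2] i2  xor  -- RAW r2
[3] i3,i4  or mul  -- 2-wide
[4] i5  beq  -- no-port BR/BR
[5] i6,i7  bne and  -- 2-wide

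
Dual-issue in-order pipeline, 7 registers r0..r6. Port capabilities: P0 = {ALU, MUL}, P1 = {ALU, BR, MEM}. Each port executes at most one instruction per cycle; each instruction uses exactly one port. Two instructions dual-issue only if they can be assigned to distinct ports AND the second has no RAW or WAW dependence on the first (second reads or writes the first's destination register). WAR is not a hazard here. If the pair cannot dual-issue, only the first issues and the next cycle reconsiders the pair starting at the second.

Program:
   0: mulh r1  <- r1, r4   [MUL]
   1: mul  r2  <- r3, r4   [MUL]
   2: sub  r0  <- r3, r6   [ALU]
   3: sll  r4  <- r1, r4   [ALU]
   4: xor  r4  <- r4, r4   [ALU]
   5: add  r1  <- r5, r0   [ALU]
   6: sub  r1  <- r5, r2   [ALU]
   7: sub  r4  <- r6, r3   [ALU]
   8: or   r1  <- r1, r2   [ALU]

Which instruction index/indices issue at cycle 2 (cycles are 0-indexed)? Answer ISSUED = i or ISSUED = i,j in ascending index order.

c0: i0 mulh  no-port MUL/MUL
c1: i1/i2 mul/sub  dual
c2: i3 sll  RAW+WAW r4
c3: i4/i5 xor/add  dual
c4: i6/i7 sub/sub  dual
c5: i8 or  tail

ISSUED = 3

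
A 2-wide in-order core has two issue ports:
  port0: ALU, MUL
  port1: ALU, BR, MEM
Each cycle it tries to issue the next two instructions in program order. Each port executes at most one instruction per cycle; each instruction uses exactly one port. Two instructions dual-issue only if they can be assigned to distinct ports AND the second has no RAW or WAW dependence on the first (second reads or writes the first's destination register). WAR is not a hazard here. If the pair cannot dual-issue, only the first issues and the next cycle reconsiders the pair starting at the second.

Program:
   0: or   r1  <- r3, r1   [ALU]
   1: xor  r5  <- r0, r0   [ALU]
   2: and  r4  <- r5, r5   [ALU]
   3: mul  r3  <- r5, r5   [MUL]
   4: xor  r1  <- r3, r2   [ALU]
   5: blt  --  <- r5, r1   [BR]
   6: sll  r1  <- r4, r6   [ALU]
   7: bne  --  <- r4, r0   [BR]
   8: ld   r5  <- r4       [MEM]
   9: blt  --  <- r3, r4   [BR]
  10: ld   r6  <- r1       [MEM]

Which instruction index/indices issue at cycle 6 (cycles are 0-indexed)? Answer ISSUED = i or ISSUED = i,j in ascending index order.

ISSUED = 9

#0 head=0: or.ALU;xor.ALU i0/i1 2-wide
#1 head=2: and.ALU;mul.MUL i2/i3 2-wide
#2 head=4: xor.ALU i4 RAW r1
#3 head=5: blt.BR;sll.ALU i5/i6 2-wide
#4 head=7: bne.BR i7 no-port BR/MEM
#5 head=8: ld.MEM i8 no-port MEM/BR
#6 head=9: blt.BR i9 no-port BR/MEM
#7 head=10: ld.MEM i10 tail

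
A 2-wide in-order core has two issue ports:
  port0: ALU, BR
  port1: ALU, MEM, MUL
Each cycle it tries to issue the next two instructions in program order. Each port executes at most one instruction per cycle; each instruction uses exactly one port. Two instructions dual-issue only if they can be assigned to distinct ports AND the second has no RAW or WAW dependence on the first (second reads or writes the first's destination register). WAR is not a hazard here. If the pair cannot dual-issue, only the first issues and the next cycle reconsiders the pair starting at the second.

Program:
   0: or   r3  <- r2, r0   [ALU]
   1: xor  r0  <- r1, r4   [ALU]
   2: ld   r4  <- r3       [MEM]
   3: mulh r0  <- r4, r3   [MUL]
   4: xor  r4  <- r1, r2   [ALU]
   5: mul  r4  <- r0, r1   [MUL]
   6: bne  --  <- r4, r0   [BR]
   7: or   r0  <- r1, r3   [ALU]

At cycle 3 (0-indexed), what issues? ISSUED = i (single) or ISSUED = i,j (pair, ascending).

c0: i0&i1 or.ALU/xor.ALU  pair
c1: i2 ld.MEM  no-port MEM/MUL
c2: i3&i4 mulh.MUL/xor.ALU  pair
c3: i5 mul.MUL  RAW r4
c4: i6&i7 bne.BR/or.ALU  pair

ISSUED = 5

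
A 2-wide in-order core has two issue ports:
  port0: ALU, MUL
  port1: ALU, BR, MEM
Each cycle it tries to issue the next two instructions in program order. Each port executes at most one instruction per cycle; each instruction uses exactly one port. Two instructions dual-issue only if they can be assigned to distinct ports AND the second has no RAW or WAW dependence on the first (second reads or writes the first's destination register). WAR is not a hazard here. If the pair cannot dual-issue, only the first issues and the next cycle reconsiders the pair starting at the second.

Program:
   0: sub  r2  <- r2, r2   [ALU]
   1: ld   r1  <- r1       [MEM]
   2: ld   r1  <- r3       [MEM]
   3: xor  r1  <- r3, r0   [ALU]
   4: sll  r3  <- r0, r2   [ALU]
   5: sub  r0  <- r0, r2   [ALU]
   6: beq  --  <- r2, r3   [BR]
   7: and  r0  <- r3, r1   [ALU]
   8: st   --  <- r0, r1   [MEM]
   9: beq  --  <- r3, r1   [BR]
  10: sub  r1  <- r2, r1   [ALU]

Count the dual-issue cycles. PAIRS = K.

#0 head=0: sub+ld i0+i1 dual
#1 head=2: ld i2 WAW r1
#2 head=3: xor+sll i3+i4 dual
#3 head=5: sub+beq i5+i6 dual
#4 head=7: and i7 RAW r0
#5 head=8: st i8 no-port MEM/BR
#6 head=9: beq+sub i9+i10 dual

PAIRS = 4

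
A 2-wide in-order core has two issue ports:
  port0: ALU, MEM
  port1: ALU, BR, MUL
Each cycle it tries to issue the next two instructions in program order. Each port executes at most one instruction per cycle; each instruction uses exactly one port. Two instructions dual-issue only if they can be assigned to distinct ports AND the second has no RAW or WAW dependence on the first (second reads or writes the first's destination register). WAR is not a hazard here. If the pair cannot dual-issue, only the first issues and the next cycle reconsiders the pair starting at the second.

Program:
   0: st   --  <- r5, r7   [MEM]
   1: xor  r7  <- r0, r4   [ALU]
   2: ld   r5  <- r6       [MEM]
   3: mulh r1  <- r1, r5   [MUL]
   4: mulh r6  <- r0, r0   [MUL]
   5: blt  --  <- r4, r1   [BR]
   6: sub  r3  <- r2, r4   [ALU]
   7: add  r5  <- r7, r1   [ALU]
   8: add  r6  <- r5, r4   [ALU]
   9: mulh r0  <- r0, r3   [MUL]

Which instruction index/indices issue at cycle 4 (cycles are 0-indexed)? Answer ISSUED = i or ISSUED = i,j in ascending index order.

t=0 i0+i1:st.MEM xor.ALU ; dual
t=1 i2:ld.MEM ; RAW r5
t=2 i3:mulh.MUL ; no-port MUL/MUL
t=3 i4:mulh.MUL ; no-port MUL/BR
t=4 i5+i6:blt.BR sub.ALU ; dual
t=5 i7:add.ALU ; RAW r5
t=6 i8+i9:add.ALU mulh.MUL ; dual

ISSUED = 5,6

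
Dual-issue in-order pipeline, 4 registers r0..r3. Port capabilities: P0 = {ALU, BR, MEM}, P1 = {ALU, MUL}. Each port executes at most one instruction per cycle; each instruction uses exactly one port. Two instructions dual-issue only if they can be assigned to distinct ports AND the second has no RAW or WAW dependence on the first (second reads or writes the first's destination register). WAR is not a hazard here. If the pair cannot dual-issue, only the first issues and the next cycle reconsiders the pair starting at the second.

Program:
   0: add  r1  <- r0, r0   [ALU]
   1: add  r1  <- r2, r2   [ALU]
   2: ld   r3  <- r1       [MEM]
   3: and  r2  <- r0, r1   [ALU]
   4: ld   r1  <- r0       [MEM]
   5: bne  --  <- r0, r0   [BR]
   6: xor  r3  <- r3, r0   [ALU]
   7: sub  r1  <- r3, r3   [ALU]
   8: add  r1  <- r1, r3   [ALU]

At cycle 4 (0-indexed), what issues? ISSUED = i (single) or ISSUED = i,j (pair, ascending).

#0 head=0: add.ALU i0 WAW r1
#1 head=1: add.ALU i1 RAW r1
#2 head=2: ld.MEM;and.ALU i2,i3 2-wide
#3 head=4: ld.MEM i4 no-port MEM/BR
#4 head=5: bne.BR;xor.ALU i5,i6 2-wide
#5 head=7: sub.ALU i7 RAW+WAW r1
#6 head=8: add.ALU i8 tail

ISSUED = 5,6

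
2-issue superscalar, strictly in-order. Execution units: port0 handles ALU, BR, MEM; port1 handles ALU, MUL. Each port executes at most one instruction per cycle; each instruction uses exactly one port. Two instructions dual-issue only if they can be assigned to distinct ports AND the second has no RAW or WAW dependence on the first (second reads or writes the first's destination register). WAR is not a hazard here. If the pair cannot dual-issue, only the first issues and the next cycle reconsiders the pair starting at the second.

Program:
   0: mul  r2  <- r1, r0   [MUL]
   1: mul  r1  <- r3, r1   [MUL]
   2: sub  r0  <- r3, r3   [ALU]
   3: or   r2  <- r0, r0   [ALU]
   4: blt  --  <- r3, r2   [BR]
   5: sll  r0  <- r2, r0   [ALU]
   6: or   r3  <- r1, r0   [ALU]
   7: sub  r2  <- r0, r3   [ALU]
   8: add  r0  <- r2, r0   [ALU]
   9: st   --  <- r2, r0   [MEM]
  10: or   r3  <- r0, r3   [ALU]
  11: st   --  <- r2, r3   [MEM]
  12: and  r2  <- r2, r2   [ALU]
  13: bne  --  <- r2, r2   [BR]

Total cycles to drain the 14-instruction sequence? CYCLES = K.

c0: i0 mul.MUL  no-port MUL/MUL
c1: i1/i2 mul.MUL+sub.ALU  2-wide
c2: i3 or.ALU  RAW r2
c3: i4/i5 blt.BR+sll.ALU  2-wide
c4: i6 or.ALU  RAW r3
c5: i7 sub.ALU  RAW r2
c6: i8 add.ALU  RAW r0
c7: i9/i10 st.MEM+or.ALU  2-wide
c8: i11/i12 st.MEM+and.ALU  2-wide
c9: i13 bne.BR  tail

CYCLES = 10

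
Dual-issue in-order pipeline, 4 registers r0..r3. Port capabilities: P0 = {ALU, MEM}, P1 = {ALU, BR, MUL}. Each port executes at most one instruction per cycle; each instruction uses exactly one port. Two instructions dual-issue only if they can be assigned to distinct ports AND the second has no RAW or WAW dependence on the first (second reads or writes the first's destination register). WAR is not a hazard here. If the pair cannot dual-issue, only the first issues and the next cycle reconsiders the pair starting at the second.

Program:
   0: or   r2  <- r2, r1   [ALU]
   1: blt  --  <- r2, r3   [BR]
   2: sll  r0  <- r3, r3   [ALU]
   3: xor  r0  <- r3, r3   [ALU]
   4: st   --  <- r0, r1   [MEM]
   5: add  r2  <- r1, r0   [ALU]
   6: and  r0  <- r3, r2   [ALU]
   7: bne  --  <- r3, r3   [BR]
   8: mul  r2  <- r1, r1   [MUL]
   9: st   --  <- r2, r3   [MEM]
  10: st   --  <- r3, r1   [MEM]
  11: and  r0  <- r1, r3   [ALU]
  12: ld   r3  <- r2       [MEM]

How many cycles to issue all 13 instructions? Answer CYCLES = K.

CYCLES = 9

0. or.ALU @i0  | RAW r2
1. blt.BR;sll.ALU @i1,i2  | dual
2. xor.ALU @i3  | RAW r0
3. st.MEM;add.ALU @i4,i5  | dual
4. and.ALU;bne.BR @i6,i7  | dual
5. mul.MUL @i8  | RAW r2
6. st.MEM @i9  | no-port MEM/MEM
7. st.MEM;and.ALU @i10,i11  | dual
8. ld.MEM @i12  | tail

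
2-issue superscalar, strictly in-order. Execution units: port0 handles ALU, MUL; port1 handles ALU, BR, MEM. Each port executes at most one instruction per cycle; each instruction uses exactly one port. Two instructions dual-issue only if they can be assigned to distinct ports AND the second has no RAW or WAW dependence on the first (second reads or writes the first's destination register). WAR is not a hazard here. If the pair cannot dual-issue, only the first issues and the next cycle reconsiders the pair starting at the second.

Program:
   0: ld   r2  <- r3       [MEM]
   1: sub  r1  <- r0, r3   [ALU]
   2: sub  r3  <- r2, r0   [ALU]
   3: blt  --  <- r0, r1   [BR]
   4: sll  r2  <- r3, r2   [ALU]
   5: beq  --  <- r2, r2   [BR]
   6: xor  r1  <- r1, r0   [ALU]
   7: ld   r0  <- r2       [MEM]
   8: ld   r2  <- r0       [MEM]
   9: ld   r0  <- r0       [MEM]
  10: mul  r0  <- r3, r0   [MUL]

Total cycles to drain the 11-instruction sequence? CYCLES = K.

t=0 i0/i1:ld/sub ; 2-wide
t=1 i2/i3:sub/blt ; 2-wide
t=2 i4:sll ; RAW r2
t=3 i5/i6:beq/xor ; 2-wide
t=4 i7:ld ; no-port MEM/MEM
t=5 i8:ld ; no-port MEM/MEM
t=6 i9:ld ; RAW+WAW r0
t=7 i10:mul ; tail

CYCLES = 8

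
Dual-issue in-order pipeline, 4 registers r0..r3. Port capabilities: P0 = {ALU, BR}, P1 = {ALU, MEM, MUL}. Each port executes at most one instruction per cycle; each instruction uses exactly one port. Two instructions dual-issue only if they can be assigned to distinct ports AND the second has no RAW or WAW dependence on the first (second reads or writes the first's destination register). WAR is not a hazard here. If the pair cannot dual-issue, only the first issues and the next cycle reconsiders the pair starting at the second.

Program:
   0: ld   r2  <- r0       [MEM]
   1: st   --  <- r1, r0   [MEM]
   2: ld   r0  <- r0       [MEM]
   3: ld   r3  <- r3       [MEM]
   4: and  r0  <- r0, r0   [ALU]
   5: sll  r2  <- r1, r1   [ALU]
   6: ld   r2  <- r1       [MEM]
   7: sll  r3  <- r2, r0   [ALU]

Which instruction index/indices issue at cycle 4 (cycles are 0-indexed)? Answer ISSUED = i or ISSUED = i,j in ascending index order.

t=0 i0:ld ; no-port MEM/MEM
t=1 i1:st ; no-port MEM/MEM
t=2 i2:ld ; no-port MEM/MEM
t=3 i3/i4:ld and ; pair
t=4 i5:sll ; WAW r2
t=5 i6:ld ; RAW r2
t=6 i7:sll ; tail

ISSUED = 5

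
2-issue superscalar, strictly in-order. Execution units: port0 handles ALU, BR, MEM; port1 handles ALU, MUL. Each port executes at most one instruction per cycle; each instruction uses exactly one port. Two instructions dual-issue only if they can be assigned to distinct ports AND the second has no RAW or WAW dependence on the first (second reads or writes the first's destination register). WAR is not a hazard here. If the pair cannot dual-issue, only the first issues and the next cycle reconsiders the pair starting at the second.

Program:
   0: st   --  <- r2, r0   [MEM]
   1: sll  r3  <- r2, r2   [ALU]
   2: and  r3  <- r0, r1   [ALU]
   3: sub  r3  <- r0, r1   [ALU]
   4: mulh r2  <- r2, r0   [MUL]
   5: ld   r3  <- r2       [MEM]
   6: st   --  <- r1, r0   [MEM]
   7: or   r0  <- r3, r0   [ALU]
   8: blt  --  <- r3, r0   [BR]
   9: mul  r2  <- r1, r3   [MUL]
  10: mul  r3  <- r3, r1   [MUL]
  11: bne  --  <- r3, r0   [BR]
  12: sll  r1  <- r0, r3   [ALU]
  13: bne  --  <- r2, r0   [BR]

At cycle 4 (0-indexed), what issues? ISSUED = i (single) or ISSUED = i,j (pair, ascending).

ISSUED = 6,7

c0: i0+i1 st sll  2-wide
c1: i2 and  WAW r3
c2: i3+i4 sub mulh  2-wide
c3: i5 ld  no-port MEM/MEM
c4: i6+i7 st or  2-wide
c5: i8+i9 blt mul  2-wide
c6: i10 mul  RAW r3
c7: i11+i12 bne sll  2-wide
c8: i13 bne  tail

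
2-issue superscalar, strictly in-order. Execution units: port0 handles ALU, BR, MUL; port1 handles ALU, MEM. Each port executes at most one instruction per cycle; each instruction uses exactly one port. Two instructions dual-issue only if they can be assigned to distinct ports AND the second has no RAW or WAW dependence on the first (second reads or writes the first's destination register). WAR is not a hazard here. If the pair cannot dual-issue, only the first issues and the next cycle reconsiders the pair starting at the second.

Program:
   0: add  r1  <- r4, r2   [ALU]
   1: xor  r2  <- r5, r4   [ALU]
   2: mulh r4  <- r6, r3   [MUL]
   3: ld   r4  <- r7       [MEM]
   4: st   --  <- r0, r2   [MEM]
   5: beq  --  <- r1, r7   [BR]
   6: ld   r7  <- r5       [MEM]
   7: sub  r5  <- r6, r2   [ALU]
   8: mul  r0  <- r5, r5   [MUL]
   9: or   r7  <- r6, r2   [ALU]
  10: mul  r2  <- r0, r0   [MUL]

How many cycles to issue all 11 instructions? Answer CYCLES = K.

CYCLES = 7

  cy0 -> i0+i1 (add.ALU/xor.ALU) 2-wide
  cy1 -> i2 (mulh.MUL) WAW r4
  cy2 -> i3 (ld.MEM) no-port MEM/MEM
  cy3 -> i4+i5 (st.MEM/beq.BR) 2-wide
  cy4 -> i6+i7 (ld.MEM/sub.ALU) 2-wide
  cy5 -> i8+i9 (mul.MUL/or.ALU) 2-wide
  cy6 -> i10 (mul.MUL) tail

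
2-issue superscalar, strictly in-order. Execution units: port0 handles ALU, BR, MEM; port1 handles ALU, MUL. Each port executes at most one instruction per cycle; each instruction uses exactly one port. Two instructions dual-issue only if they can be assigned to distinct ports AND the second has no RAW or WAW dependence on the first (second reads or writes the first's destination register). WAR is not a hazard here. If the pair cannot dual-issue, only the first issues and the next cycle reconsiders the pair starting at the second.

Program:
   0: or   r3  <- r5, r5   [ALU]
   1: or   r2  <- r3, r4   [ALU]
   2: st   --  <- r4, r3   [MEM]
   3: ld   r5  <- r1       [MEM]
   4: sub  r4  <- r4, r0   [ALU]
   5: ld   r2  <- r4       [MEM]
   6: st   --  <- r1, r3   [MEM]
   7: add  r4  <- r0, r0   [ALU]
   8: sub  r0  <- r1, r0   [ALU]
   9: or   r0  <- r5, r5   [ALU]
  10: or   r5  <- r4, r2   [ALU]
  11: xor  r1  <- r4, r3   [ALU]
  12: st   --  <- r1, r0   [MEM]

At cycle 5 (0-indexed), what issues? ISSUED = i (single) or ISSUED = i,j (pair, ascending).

ISSUED = 8

#0 head=0: or.ALU i0 RAW r3
#1 head=1: or.ALU+st.MEM i1,i2 pair
#2 head=3: ld.MEM+sub.ALU i3,i4 pair
#3 head=5: ld.MEM i5 no-port MEM/MEM
#4 head=6: st.MEM+add.ALU i6,i7 pair
#5 head=8: sub.ALU i8 WAW r0
#6 head=9: or.ALU+or.ALU i9,i10 pair
#7 head=11: xor.ALU i11 RAW r1
#8 head=12: st.MEM i12 tail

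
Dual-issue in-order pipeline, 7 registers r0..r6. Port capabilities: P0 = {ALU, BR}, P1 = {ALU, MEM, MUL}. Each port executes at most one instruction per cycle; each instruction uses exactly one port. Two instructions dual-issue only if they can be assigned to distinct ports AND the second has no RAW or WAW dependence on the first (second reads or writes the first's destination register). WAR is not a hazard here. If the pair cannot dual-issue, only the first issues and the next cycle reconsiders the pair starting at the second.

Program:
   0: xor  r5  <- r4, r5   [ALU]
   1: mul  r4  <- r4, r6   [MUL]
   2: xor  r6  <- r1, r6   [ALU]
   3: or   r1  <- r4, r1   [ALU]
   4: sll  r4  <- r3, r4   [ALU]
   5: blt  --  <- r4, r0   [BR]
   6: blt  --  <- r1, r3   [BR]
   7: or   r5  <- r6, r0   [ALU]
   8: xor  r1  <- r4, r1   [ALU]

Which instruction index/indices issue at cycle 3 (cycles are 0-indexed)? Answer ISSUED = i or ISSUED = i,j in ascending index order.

ISSUED = 5

c0: i0+i1 xor.ALU+mul.MUL  dual
c1: i2+i3 xor.ALU+or.ALU  dual
c2: i4 sll.ALU  RAW r4
c3: i5 blt.BR  no-port BR/BR
c4: i6+i7 blt.BR+or.ALU  dual
c5: i8 xor.ALU  tail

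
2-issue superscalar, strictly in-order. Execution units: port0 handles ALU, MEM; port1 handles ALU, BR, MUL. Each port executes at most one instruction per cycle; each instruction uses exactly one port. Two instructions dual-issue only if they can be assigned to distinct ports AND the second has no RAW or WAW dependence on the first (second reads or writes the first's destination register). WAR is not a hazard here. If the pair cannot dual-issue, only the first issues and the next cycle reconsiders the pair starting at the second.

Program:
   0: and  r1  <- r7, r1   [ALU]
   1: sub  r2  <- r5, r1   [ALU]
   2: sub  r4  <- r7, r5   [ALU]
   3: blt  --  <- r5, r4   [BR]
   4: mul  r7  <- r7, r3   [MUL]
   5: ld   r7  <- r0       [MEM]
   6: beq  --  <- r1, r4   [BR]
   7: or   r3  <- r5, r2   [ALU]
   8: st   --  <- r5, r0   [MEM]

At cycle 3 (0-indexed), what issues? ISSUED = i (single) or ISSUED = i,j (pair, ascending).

ISSUED = 4

#0 head=0: and i0 RAW r1
#1 head=1: sub+sub i1&i2 2-wide
#2 head=3: blt i3 no-port BR/MUL
#3 head=4: mul i4 WAW r7
#4 head=5: ld+beq i5&i6 2-wide
#5 head=7: or+st i7&i8 2-wide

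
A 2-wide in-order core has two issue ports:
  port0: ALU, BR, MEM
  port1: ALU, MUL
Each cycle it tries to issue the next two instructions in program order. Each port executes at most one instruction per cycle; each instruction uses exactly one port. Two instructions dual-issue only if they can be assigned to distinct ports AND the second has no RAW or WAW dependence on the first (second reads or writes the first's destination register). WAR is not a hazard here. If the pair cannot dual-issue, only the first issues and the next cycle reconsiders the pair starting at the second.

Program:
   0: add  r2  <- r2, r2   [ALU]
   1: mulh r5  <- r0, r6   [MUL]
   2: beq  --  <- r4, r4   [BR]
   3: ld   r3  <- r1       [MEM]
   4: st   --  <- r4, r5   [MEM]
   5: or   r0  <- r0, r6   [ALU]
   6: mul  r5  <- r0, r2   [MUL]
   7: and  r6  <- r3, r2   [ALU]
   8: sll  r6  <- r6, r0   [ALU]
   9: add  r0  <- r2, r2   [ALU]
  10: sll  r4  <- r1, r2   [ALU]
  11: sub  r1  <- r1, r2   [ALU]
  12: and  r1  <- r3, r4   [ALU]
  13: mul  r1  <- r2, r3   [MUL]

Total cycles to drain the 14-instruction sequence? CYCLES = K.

CYCLES = 9

[0] i0&i1  add+mulh  -- dual
[1] i2  beq  -- no-port BR/MEM
[2] i3  ld  -- no-port MEM/MEM
[3] i4&i5  st+or  -- dual
[4] i6&i7  mul+and  -- dual
[5] i8&i9  sll+add  -- dual
[6] i10&i11  sll+sub  -- dual
[7] i12  and  -- WAW r1
[8] i13  mul  -- tail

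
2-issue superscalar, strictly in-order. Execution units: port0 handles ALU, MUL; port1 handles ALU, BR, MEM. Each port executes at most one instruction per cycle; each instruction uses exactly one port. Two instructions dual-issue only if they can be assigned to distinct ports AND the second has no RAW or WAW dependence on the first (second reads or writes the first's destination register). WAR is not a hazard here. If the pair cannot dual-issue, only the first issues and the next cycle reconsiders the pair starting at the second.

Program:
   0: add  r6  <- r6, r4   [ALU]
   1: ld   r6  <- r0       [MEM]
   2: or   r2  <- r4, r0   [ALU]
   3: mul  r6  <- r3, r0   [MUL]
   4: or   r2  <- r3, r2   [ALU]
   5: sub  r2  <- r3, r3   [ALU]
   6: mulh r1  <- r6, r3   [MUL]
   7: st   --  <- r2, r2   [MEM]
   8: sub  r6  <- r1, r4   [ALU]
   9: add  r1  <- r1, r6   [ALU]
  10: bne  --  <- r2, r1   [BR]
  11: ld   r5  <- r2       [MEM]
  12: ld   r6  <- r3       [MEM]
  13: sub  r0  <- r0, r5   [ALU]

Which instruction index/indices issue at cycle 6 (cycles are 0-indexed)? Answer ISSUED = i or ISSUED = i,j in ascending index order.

t=0 i0:add ; WAW r6
t=1 i1/i2:ld;or ; 2-wide
t=2 i3/i4:mul;or ; 2-wide
t=3 i5/i6:sub;mulh ; 2-wide
t=4 i7/i8:st;sub ; 2-wide
t=5 i9:add ; RAW r1
t=6 i10:bne ; no-port BR/MEM
t=7 i11:ld ; no-port MEM/MEM
t=8 i12/i13:ld;sub ; 2-wide

ISSUED = 10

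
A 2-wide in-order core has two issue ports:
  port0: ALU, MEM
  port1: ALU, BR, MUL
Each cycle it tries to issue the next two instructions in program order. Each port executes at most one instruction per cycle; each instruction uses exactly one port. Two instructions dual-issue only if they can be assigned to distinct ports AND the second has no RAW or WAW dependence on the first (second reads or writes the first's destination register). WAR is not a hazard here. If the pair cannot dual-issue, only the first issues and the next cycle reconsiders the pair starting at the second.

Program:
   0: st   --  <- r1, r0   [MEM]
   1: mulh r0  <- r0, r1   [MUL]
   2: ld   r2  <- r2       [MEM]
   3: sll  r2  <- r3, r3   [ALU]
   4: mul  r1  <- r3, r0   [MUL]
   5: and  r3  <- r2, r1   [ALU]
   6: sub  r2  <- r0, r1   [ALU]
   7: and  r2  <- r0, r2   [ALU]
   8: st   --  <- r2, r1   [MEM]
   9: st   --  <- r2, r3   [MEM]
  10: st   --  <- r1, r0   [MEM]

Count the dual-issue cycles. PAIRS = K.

PAIRS = 3

  cy0 -> i0/i1 (st.MEM+mulh.MUL) 2-wide
  cy1 -> i2 (ld.MEM) WAW r2
  cy2 -> i3/i4 (sll.ALU+mul.MUL) 2-wide
  cy3 -> i5/i6 (and.ALU+sub.ALU) 2-wide
  cy4 -> i7 (and.ALU) RAW r2
  cy5 -> i8 (st.MEM) no-port MEM/MEM
  cy6 -> i9 (st.MEM) no-port MEM/MEM
  cy7 -> i10 (st.MEM) tail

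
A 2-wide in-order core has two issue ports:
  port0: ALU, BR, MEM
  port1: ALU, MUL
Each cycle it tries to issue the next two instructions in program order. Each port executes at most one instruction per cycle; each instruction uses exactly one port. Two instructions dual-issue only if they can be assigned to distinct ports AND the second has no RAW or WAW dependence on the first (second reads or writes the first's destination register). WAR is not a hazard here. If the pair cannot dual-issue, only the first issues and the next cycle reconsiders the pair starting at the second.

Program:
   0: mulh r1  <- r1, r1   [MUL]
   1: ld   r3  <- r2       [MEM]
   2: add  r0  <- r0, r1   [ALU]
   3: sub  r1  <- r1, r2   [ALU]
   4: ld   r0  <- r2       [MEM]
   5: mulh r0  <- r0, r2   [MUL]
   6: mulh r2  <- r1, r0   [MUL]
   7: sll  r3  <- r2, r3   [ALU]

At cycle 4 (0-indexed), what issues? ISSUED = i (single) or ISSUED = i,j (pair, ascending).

[0] i0&i1  mulh.MUL+ld.MEM  -- pair
[1] i2&i3  add.ALU+sub.ALU  -- pair
[2] i4  ld.MEM  -- RAW+WAW r0
[3] i5  mulh.MUL  -- no-port MUL/MUL
[4] i6  mulh.MUL  -- RAW r2
[5] i7  sll.ALU  -- tail

ISSUED = 6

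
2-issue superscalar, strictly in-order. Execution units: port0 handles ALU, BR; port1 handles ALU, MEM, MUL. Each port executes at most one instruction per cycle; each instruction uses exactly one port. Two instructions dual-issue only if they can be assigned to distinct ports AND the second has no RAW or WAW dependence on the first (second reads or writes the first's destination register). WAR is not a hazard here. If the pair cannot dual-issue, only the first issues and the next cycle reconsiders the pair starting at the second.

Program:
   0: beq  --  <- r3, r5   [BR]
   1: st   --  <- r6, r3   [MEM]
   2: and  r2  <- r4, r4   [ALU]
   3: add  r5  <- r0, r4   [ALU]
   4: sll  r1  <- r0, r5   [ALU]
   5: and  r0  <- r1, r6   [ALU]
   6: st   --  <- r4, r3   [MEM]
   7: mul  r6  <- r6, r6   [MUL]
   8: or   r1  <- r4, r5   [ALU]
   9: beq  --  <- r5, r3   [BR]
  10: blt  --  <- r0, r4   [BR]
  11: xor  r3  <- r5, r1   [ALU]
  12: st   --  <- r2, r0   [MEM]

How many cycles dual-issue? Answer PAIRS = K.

c0: i0&i1 beq.BR/st.MEM  dual
c1: i2&i3 and.ALU/add.ALU  dual
c2: i4 sll.ALU  RAW r1
c3: i5&i6 and.ALU/st.MEM  dual
c4: i7&i8 mul.MUL/or.ALU  dual
c5: i9 beq.BR  no-port BR/BR
c6: i10&i11 blt.BR/xor.ALU  dual
c7: i12 st.MEM  tail

PAIRS = 5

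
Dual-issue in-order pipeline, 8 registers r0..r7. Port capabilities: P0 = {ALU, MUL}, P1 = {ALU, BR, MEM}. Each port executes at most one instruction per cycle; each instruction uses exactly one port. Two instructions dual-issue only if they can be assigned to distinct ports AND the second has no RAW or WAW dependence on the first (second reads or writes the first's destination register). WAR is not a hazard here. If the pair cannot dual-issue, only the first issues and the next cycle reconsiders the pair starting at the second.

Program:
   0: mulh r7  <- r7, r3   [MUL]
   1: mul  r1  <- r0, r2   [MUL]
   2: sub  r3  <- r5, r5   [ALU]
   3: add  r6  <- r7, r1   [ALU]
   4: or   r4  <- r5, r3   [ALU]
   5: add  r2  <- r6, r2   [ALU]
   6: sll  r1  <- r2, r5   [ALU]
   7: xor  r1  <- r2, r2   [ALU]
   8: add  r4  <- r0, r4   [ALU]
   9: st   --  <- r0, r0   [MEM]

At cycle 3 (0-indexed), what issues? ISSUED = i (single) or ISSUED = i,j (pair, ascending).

ISSUED = 5

#0 head=0: mulh i0 no-port MUL/MUL
#1 head=1: mul+sub i1&i2 dual
#2 head=3: add+or i3&i4 dual
#3 head=5: add i5 RAW r2
#4 head=6: sll i6 WAW r1
#5 head=7: xor+add i7&i8 dual
#6 head=9: st i9 tail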